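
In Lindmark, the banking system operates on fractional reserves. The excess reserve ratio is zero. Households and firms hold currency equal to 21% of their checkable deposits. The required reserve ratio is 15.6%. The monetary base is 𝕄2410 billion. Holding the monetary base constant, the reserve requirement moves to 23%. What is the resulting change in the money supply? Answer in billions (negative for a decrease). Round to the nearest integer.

Initially m₁ = (1 + 0.21) / (0.156 + 0.21) ≈ 3.30601, so M₁ = 3.30601 × 2410 = 7967.4841 billion.
After the change m₂ = (1 + 0.21) / (0.23 + 0.21) = 2.75, so M₂ = 2.75 × 2410 = 6627.5 billion.
ΔM = M₂ − M₁ = 6627.5 − 7967.4841 = -1339.9841 billion.

-1340 billion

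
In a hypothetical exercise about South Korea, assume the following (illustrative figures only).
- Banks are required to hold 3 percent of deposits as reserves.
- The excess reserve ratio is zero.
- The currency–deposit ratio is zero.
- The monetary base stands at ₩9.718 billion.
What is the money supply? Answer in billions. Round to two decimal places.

With no currency drain or excess reserves, the money multiplier is m = 1/rr = 1/0.03 ≈ 33.3333.
Money supply M = m × MB = 33.3333 × 9.718 ≈ 323.933 billion.

₩323.93 billion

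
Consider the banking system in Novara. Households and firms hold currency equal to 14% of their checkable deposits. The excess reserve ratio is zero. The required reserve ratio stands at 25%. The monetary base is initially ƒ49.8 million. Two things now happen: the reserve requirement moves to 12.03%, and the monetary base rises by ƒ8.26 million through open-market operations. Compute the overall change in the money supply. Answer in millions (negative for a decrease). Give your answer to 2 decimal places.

ƒ108.71 million

Before: m₁ = (1 + 0.14) / (0.25 + 0.14) ≈ 2.92308, MB₁ = 49.8, so M₁ = 2.92308 × 49.8 ≈ 145.5694 million.
After: m₂ = (1 + 0.14) / (0.1203 + 0.14) ≈ 4.37956, MB₂ = 49.8 + 8.26 = 58.06, so M₂ = 4.37956 × 58.06 ≈ 254.2773 million.
ΔM = M₂ − M₁ = 254.2773 − 145.5694 = 108.7079 million.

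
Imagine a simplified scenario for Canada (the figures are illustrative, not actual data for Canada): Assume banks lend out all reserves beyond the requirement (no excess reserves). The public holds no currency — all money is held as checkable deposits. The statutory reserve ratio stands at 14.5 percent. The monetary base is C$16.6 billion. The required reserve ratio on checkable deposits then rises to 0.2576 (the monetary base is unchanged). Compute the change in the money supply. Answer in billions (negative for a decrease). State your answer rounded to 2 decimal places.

-50.04 billion

Initially m₁ = 1 / (0.145) ≈ 6.89655, so M₁ = 6.89655 × 16.6 ≈ 114.4827 billion.
After the change m₂ = 1 / (0.2576) ≈ 3.88199, so M₂ = 3.88199 × 16.6 ≈ 64.441 billion.
ΔM = M₂ − M₁ = 64.441 − 114.4827 = -50.0417 billion.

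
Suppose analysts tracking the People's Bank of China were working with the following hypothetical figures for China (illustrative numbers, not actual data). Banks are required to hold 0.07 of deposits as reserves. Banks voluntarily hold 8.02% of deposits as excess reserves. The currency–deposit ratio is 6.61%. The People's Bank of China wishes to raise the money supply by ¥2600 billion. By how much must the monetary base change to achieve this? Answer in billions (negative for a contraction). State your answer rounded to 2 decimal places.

¥527.51 billion

The money multiplier is m = (1 + c) / (rr + e + c) = (1 + 0.0661) / (0.07 + 0.0802 + 0.0661) ≈ 4.9288026.
ΔMB = ΔM / m = (+2600) / 4.9288026 ≈ 527.5115 billion.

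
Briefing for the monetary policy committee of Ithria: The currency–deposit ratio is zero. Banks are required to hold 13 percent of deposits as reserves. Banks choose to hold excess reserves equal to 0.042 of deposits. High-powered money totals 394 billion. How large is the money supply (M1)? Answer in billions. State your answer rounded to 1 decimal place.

The money multiplier is m = 1 / (rr + e) = 1 / (0.13 + 0.042) ≈ 5.81395.
So M = m × MB = 5.81395 × 394 = 2290.6963 billion.

2290.7 billion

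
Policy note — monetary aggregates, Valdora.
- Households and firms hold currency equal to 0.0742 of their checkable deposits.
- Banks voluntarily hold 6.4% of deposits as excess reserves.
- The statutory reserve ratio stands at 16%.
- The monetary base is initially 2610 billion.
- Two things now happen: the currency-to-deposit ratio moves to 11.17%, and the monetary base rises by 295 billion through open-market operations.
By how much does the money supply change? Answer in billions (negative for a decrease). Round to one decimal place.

Before: m₁ = (1 + 0.0742) / (0.16 + 0.064 + 0.0742) ≈ 3.602280, MB₁ = 2610, so M₁ = 3.602280 × 2610 = 9401.9508 billion.
After: m₂ = (1 + 0.1117) / (0.16 + 0.064 + 0.1117) ≈ 3.311588, MB₂ = 2610 + 295 = 2905, so M₂ = 3.311588 × 2905 ≈ 9620.1631 billion.
ΔM = M₂ − M₁ = 9620.1631 − 9401.9508 = 218.2123 billion.

218.2 billion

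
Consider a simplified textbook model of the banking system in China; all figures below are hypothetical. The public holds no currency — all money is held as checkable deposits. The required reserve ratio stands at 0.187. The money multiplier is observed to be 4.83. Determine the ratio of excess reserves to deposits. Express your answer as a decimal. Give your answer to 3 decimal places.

Using m = 4.83. Since m = (1 + c)/(c + rr + e), the denominator satisfies c + rr + e = (1 + c)/m = (1 + 0) / 4.83 ≈ 0.207039.
With c = 0 and rr = 0.187, the ratio of excess reserves to deposits is 0.207039 − 0 − 0.187 = 0.020039.

0.020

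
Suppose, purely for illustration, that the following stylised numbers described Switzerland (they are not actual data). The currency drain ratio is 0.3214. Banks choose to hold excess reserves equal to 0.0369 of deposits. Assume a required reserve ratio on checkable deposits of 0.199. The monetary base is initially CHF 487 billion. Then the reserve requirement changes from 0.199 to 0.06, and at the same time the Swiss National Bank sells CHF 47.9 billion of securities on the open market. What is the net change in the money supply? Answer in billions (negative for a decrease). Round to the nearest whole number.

CHF 232 billion

Before: m₁ = (1 + 0.3214) / (0.199 + 0.0369 + 0.3214) ≈ 2.3711, MB₁ = 487, so M₁ = 2.3711 × 487 = 1154.7257 billion.
After: m₂ = (1 + 0.3214) / (0.06 + 0.0369 + 0.3214) ≈ 3.1590, MB₂ = 487 − 47.9 = 439.1, so M₂ = 3.1590 × 439.1 = 1387.1169 billion.
ΔM = M₂ − M₁ = 1387.1169 − 1154.7257 = 232.3912 billion.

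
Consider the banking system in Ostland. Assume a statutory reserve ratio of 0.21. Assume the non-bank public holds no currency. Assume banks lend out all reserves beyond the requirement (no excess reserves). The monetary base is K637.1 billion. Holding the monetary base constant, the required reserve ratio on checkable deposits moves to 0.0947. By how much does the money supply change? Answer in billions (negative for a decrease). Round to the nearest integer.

K3694 billion

Initially m₁ = 1 / (0.21) ≈ 4.7619, so M₁ = 4.7619 × 637.1 ≈ 3033.8065 billion.
After the change m₂ = 1 / (0.0947) ≈ 10.5597, so M₂ = 10.5597 × 637.1 ≈ 6727.5849 billion.
ΔM = M₂ − M₁ = 6727.5849 − 3033.8065 = 3693.7784 billion.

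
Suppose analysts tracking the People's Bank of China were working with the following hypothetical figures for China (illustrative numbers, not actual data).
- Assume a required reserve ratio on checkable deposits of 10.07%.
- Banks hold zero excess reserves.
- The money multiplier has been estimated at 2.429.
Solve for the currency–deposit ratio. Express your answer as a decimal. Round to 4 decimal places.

0.5286

Using m = 2.429. From m = (1 + c)/(c + rr + e), rearranging gives 1 + c = m·(c + rr + e), so c·(1 − m) = m·(rr + e) − 1.
Hence c = [m·(rr + e) − 1]/(1 − m) = [2.429 × (0.1007 + 0) − 1] / (1 − 2.429) ≈ 0.528621.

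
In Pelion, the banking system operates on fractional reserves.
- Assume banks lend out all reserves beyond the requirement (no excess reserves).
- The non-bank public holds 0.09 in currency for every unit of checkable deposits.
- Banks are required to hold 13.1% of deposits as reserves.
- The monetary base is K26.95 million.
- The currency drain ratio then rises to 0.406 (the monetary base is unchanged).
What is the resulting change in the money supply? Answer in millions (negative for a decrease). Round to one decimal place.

-62.4 million

Initially m₁ = (1 + 0.09) / (0.131 + 0.09) ≈ 4.9321, so M₁ = 4.9321 × 26.95 ≈ 132.9201 million.
After the change m₂ = (1 + 0.406) / (0.131 + 0.406) ≈ 2.6182, so M₂ = 2.6182 × 26.95 ≈ 70.5605 million.
ΔM = M₂ − M₁ = 70.5605 − 132.9201 = -62.3596 million.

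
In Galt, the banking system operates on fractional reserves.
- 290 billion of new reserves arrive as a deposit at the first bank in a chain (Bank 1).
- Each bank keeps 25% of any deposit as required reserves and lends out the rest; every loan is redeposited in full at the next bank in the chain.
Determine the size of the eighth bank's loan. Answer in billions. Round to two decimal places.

Each bank lends a fraction (1 − rr) = 0.7500 of the deposit it receives, so Bank 8 receives 290·0.7500^7 and lends 290·0.7500^8 ≈ 29.0327 billion.

29.03 billion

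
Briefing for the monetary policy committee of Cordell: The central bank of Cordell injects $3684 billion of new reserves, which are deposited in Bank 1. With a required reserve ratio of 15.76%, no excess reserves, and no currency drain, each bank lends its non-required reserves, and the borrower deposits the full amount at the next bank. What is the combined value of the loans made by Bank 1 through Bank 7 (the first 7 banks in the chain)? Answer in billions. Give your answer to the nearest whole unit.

$13764 billion

Bank i lends (1 − rr)^i of the original deposit: Bank 1 lends 3684·0.8424 = 3103.4016, Bank 2 lends 3684·0.8424² ≈ 2614.3055, and so on.
Summing a geometric series: total = 3684·[0.8424·(1 − 0.8424^7) / (1 − 0.8424)] ≈ 13763.6061 billion.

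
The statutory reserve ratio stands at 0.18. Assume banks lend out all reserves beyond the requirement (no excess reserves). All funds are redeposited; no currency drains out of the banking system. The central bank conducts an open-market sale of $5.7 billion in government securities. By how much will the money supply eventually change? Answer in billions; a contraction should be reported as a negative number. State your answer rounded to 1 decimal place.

-31.7 billion

The simple money multiplier is m = 1/rr = 1/0.18 ≈ 5.5556.
An open-market sale reduces the monetary base by 5.7 billion, so ΔM = m × ΔMB = 5.5556 × (−5.7) ≈ -31.6669 billion.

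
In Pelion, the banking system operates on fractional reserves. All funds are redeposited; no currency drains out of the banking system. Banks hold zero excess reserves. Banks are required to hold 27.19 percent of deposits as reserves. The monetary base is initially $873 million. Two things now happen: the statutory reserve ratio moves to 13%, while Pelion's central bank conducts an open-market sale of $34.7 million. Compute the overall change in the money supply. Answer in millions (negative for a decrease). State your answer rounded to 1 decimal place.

Before: m₁ = 1 / (0.2719) ≈ 3.67782, MB₁ = 873, so M₁ = 3.67782 × 873 ≈ 3210.7369 million.
After: m₂ = 1 / (0.13) ≈ 7.69231, MB₂ = 873 − 34.7 = 838.3, so M₂ = 7.69231 × 838.3 ≈ 6448.4635 million.
ΔM = M₂ − M₁ = 6448.4635 − 3210.7369 = 3237.7266 million.

$3237.7 million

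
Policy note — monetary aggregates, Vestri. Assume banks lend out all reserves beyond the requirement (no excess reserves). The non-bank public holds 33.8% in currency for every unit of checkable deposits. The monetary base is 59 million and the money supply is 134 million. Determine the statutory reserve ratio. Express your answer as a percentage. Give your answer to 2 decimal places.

Using m = M/MB = 134/59 ≈ 2.271186. Since m = (1 + c)/(c + rr + e), the denominator satisfies c + rr + e = (1 + c)/m = (1 + 0.338) / 2.271186 ≈ 0.589120.
With c = 0.338 and e = 0, the statutory reserve ratio is 0.589120 − 0.338 − 0 = 0.25112.

25.11%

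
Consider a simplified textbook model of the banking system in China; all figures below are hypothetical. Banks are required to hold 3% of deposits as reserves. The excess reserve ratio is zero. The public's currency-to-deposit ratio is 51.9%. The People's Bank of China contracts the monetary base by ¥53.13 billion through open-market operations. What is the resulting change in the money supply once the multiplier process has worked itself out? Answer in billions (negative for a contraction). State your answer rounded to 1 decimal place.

-147.0 billion

The money multiplier is m = (1 + c) / (rr + c) = (1 + 0.519) / (0.03 + 0.519) ≈ 2.7668.
The sale removes 53.13 billion of base, so ΔM = m × ΔMB = 2.7668 × (−53.13) ≈ -147.0001 billion.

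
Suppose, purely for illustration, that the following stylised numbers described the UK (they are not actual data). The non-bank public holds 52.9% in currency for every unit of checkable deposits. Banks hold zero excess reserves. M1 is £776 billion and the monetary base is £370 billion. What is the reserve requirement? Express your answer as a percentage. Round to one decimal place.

20.0%

Using m = M/MB = 776/370 ≈ 2.097297. Since m = (1 + c)/(c + rr + e), the denominator satisfies c + rr + e = (1 + c)/m = (1 + 0.529) / 2.097297 ≈ 0.729034.
With c = 0.529 and e = 0, the reserve requirement is 0.729034 − 0.529 − 0 = 0.200034.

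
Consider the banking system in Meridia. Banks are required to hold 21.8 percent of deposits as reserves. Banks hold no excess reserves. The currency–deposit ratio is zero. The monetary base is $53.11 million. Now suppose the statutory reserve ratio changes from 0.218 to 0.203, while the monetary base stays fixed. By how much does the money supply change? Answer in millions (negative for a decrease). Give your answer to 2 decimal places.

Initially m₁ = 1 / (0.218) ≈ 4.58716, so M₁ = 4.58716 × 53.11 ≈ 243.6241 million.
After the change m₂ = 1 / (0.203) ≈ 4.92611, so M₂ = 4.92611 × 53.11 ≈ 261.6257 million.
ΔM = M₂ − M₁ = 261.6257 − 243.6241 = 18.0016 million.

$18.00 million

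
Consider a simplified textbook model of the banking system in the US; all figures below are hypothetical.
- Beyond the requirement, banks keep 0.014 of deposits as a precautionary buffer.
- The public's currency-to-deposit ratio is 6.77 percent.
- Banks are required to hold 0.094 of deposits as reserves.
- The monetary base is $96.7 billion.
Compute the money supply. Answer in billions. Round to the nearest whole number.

The money multiplier is m = (1 + c) / (rr + e + c) = (1 + 0.0677) / (0.094 + 0.014 + 0.0677) ≈ 6.0768.
So M = m × MB = 6.0768 × 96.7 ≈ 587.6266 billion.

$588 billion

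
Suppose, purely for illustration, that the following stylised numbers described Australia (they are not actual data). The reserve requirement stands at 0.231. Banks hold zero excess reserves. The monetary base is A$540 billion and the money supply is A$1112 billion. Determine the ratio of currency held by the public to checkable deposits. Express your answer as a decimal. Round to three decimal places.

Using m = M/MB = 1112/540 ≈ 2.059259. From m = (1 + c)/(c + rr + e), rearranging gives 1 + c = m·(c + rr + e), so c·(1 − m) = m·(rr + e) − 1.
Hence c = [m·(rr + e) − 1]/(1 − m) = [2.059259 × (0.231 + 0) − 1] / (1 − 2.059259) ≈ 0.494979.

0.495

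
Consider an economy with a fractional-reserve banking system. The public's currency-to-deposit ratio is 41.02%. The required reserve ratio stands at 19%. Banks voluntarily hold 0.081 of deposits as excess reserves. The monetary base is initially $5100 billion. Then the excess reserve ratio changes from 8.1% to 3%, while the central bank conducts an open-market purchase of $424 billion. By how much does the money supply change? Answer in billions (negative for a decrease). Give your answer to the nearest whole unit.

Before: m₁ = (1 + 0.4102) / (0.19 + 0.081 + 0.4102) ≈ 2.07017, MB₁ = 5100, so M₁ = 2.07017 × 5100 = 10557.867 billion.
After: m₂ = (1 + 0.4102) / (0.19 + 0.03 + 0.4102) ≈ 2.23770, MB₂ = 5100 + 424 = 5524, so M₂ = 2.23770 × 5524 = 12361.0548 billion.
ΔM = M₂ − M₁ = 12361.0548 − 10557.867 = 1803.1878 billion.

$1803 billion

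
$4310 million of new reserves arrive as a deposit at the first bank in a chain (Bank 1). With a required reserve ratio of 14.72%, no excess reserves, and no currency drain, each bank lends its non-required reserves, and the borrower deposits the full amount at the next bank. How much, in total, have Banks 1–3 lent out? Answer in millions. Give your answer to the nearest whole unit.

Bank i lends (1 − rr)^i of the original deposit: Bank 1 lends 4310·0.8528 = 3675.5680, Bank 2 lends 4310·0.8528² ≈ 3134.5244, and so on.
Summing a geometric series: total = 4310·[0.8528·(1 − 0.8528^3) / (1 − 0.8528)] ≈ 9483.2148 million.

$9483 million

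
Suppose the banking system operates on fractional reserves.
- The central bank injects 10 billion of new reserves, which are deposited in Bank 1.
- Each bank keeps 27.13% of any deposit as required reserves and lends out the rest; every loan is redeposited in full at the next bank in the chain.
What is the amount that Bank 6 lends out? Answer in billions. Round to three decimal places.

1.497 billion

Each bank lends a fraction (1 − rr) = 0.7287 of the deposit it receives, so Bank 6 receives 10·0.7287^5 and lends 10·0.7287^6 ≈ 1.4972 billion.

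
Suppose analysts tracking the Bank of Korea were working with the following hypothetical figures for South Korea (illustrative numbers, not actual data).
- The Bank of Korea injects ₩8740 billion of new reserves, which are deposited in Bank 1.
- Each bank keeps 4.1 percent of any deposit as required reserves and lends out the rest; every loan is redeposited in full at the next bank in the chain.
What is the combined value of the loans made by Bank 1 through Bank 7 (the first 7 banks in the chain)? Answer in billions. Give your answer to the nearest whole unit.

Bank i lends (1 − rr)^i of the original deposit: Bank 1 lends 8740·0.9590 = 8381.6600, Bank 2 lends 8740·0.9590² ≈ 8038.0119, and so on.
Summing a geometric series: total = 8740·[0.9590·(1 − 0.9590^7) / (1 − 0.9590)] ≈ 51928.4178 billion.

₩51928 billion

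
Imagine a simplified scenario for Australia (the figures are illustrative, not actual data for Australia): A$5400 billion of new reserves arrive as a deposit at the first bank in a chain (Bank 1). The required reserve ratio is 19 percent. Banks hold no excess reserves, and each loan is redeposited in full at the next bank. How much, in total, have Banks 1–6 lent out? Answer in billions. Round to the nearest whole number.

Bank i lends (1 − rr)^i of the original deposit: Bank 1 lends 5400·0.8100 = 4374.0000, Bank 2 lends 5400·0.8100² = 3542.9400, and so on.
Summing a geometric series: total = 5400·[0.8100·(1 − 0.8100^6) / (1 − 0.8100)] ≈ 16519.2274 billion.

A$16519 billion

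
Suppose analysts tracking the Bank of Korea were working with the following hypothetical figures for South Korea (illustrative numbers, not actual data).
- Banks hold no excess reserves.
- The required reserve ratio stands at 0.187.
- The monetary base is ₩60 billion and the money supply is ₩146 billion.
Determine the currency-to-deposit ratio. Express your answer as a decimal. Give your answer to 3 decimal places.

0.380

Using m = M/MB = 146/60 ≈ 2.433333. From m = (1 + c)/(c + rr + e), rearranging gives 1 + c = m·(c + rr + e), so c·(1 − m) = m·(rr + e) − 1.
Hence c = [m·(rr + e) − 1]/(1 − m) = [2.433333 × (0.187 + 0) − 1] / (1 − 2.433333) ≈ 0.380209.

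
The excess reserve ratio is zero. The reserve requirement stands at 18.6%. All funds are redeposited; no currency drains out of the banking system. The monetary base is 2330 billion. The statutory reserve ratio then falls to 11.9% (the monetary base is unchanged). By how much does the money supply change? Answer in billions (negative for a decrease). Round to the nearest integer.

7053 billion

Initially m₁ = 1 / (0.186) ≈ 5.37634, so M₁ = 5.37634 × 2330 = 12526.8722 billion.
After the change m₂ = 1 / (0.119) ≈ 8.40336, so M₂ = 8.40336 × 2330 = 19579.8288 billion.
ΔM = M₂ − M₁ = 19579.8288 − 12526.8722 = 7052.9566 billion.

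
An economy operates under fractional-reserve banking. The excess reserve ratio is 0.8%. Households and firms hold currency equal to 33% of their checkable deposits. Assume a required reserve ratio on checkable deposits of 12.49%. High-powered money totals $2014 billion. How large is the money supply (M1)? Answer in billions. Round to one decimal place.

$5786.6 billion

The money multiplier is m = (1 + c) / (rr + e + c) = (1 + 0.33) / (0.1249 + 0.008 + 0.33) ≈ 2.873191.
So M = m × MB = 2.873191 × 2014 ≈ 5786.6067 billion.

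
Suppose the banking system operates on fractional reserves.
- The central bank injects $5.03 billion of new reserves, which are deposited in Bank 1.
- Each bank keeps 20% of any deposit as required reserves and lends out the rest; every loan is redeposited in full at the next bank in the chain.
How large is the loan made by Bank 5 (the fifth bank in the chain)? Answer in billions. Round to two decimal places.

$1.65 billion

Each bank lends a fraction (1 − rr) = 0.8000 of the deposit it receives, so Bank 5 receives 5.03·0.8000^4 and lends 5.03·0.8000^5 ≈ 1.6482 billion.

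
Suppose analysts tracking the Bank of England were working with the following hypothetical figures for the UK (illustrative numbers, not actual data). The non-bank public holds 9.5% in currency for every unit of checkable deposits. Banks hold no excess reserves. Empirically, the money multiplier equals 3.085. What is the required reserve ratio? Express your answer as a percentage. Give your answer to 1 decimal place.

26.0%

Using m = 3.085. Since m = (1 + c)/(c + rr + e), the denominator satisfies c + rr + e = (1 + c)/m = (1 + 0.095) / 3.085 ≈ 0.354943.
With c = 0.095 and e = 0, the required reserve ratio is 0.354943 − 0.095 − 0 = 0.259943.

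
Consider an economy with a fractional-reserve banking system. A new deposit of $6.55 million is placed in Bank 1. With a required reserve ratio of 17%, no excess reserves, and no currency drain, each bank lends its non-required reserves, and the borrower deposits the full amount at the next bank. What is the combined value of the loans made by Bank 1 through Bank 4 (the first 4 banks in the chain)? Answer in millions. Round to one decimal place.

$16.8 million

Bank i lends (1 − rr)^i of the original deposit: Bank 1 lends 6.55·0.8300 = 5.4365, Bank 2 lends 6.55·0.8300² ≈ 4.5123, and so on.
Summing a geometric series: total = 6.55·[0.8300·(1 − 0.8300^4) / (1 − 0.8300)] ≈ 16.8025 million.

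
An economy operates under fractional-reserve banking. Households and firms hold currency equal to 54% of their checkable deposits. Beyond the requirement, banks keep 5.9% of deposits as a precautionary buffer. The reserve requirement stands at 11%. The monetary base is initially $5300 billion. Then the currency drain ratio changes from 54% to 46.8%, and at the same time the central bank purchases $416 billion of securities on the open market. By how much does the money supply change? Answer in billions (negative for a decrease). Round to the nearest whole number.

Before: m₁ = (1 + 0.54) / (0.11 + 0.059 + 0.54) ≈ 2.17207, MB₁ = 5300, so M₁ = 2.17207 × 5300 = 11511.971 billion.
After: m₂ = (1 + 0.468) / (0.11 + 0.059 + 0.468) ≈ 2.30455, MB₂ = 5300 + 416 = 5716, so M₂ = 2.30455 × 5716 = 13172.8078 billion.
ΔM = M₂ − M₁ = 13172.8078 − 11511.971 = 1660.8368 billion.

$1661 billion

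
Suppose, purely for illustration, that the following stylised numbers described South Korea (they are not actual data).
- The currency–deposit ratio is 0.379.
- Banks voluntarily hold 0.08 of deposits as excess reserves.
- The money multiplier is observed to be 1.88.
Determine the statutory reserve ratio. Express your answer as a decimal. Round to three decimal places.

0.275

Using m = 1.88. Since m = (1 + c)/(c + rr + e), the denominator satisfies c + rr + e = (1 + c)/m = (1 + 0.379) / 1.88 ≈ 0.733511.
With c = 0.379 and e = 0.08, the statutory reserve ratio is 0.733511 − 0.379 − 0.08 = 0.274511.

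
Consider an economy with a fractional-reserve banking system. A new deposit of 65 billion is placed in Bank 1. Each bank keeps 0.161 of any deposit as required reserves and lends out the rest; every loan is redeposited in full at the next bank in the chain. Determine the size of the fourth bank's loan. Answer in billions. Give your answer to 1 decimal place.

32.2 billion

Each bank lends a fraction (1 − rr) = 0.8390 of the deposit it receives, so Bank 4 receives 65·0.8390^3 and lends 65·0.8390^4 ≈ 32.2078 billion.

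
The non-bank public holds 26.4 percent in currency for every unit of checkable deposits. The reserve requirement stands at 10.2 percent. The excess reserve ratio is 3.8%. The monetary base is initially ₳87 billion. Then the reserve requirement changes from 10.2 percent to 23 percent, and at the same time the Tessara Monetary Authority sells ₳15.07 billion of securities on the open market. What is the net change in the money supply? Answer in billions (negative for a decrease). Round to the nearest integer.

-101 billion

Before: m₁ = (1 + 0.264) / (0.102 + 0.038 + 0.264) ≈ 3.1287, MB₁ = 87, so M₁ = 3.1287 × 87 = 272.1969 billion.
After: m₂ = (1 + 0.264) / (0.23 + 0.038 + 0.264) ≈ 2.3759, MB₂ = 87 − 15.07 = 71.93, so M₂ = 2.3759 × 71.93 ≈ 170.8985 billion.
ΔM = M₂ − M₁ = 170.8985 − 272.1969 = -101.2984 billion.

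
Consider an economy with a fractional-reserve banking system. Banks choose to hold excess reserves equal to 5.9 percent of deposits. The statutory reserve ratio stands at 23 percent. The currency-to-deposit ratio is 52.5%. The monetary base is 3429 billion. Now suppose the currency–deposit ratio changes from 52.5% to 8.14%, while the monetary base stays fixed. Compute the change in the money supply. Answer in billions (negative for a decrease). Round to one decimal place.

Initially m₁ = (1 + 0.525) / (0.23 + 0.059 + 0.525) ≈ 1.873464, so M₁ = 1.873464 × 3429 ≈ 6424.1081 billion.
After the change m₂ = (1 + 0.0814) / (0.23 + 0.059 + 0.0814) ≈ 2.919546, so M₂ = 2.919546 × 3429 ≈ 10011.1232 billion.
ΔM = M₂ − M₁ = 10011.1232 − 6424.1081 = 3587.0151 billion.

3587.0 billion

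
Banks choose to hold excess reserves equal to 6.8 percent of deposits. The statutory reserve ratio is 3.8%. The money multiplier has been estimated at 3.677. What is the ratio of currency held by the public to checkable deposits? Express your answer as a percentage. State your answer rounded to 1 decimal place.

Using m = 3.677. From m = (1 + c)/(c + rr + e), rearranging gives 1 + c = m·(c + rr + e), so c·(1 − m) = m·(rr + e) − 1.
Hence c = [m·(rr + e) − 1]/(1 − m) = [3.677 × (0.038 + 0.068) − 1] / (1 − 3.677) ≈ 0.227956.

22.8%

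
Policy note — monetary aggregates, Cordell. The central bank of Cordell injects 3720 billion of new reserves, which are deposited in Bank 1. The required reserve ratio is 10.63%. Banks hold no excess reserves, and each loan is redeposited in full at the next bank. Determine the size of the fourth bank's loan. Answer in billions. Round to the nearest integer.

2373 billion

Each bank lends a fraction (1 − rr) = 0.8937 of the deposit it receives, so Bank 4 receives 3720·0.8937^3 and lends 3720·0.8937^4 ≈ 2373.0668 billion.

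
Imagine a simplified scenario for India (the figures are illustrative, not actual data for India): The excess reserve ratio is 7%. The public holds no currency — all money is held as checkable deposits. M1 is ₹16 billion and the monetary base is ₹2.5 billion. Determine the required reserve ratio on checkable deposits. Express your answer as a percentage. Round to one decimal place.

Using m = M/MB = 16/2.5 = 6.400000. Since m = (1 + c)/(c + rr + e), the denominator satisfies c + rr + e = (1 + c)/m = (1 + 0) / 6.400000 = 0.156250.
With c = 0 and e = 0.07, the required reserve ratio on checkable deposits is 0.156250 − 0 − 0.07 = 0.08625.

8.6%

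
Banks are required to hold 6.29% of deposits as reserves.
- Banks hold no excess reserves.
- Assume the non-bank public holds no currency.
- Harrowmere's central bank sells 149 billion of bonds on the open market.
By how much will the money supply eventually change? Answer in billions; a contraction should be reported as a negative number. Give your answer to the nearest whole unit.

-2369 billion

The simple money multiplier is m = 1/rr = 1/0.0629 ≈ 15.8983.
An open-market sale reduces the monetary base by 149 billion, so ΔM = m × ΔMB = 15.8983 × (−149) = -2368.8467 billion.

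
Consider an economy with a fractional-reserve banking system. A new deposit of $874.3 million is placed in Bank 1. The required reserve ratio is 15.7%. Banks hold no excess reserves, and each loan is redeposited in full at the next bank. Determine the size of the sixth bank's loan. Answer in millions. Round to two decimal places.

Each bank lends a fraction (1 − rr) = 0.8430 of the deposit it receives, so Bank 6 receives 874.3·0.8430^5 and lends 874.3·0.8430^6 ≈ 313.7805 million.

$313.78 million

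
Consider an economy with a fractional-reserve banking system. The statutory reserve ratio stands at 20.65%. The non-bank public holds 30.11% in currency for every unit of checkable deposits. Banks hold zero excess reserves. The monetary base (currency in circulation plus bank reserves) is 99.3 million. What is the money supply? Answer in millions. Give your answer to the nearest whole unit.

255 million

The money multiplier is m = (1 + c) / (rr + c) = (1 + 0.3011) / (0.2065 + 0.3011) ≈ 2.5632.
So M = m × MB = 2.5632 × 99.3 ≈ 254.5258 million.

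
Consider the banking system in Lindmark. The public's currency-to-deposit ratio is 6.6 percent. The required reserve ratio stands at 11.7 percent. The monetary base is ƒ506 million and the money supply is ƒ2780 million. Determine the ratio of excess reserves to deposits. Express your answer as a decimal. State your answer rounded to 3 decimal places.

Using m = M/MB = 2780/506 ≈ 5.494071. Since m = (1 + c)/(c + rr + e), the denominator satisfies c + rr + e = (1 + c)/m = (1 + 0.066) / 5.494071 ≈ 0.194027.
With c = 0.066 and rr = 0.117, the ratio of excess reserves to deposits is 0.194027 − 0.066 − 0.117 = 0.011027.

0.011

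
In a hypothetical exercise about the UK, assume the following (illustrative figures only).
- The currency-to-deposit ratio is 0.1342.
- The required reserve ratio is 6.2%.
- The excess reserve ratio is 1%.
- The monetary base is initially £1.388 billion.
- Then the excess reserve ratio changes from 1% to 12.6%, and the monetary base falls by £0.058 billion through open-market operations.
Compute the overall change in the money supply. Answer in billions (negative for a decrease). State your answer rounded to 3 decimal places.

Before: m₁ = (1 + 0.1342) / (0.062 + 0.01 + 0.1342) ≈ 5.50048, MB₁ = 1.388, so M₁ = 5.50048 × 1.388 ≈ 7.6347 billion.
After: m₂ = (1 + 0.1342) / (0.062 + 0.126 + 0.1342) ≈ 3.52017, MB₂ = 1.388 − 0.058 = 1.33, so M₂ = 3.52017 × 1.33 ≈ 4.6818 billion.
ΔM = M₂ − M₁ = 4.6818 − 7.6347 = -2.9529 billion.

-2.953 billion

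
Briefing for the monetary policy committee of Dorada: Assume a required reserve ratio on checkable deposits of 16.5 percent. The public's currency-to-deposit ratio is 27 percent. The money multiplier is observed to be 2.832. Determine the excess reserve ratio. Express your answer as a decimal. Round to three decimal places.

0.013

Using m = 2.832. Since m = (1 + c)/(c + rr + e), the denominator satisfies c + rr + e = (1 + c)/m = (1 + 0.27) / 2.832 ≈ 0.448446.
With c = 0.27 and rr = 0.165, the excess reserve ratio is 0.448446 − 0.27 − 0.165 = 0.013446.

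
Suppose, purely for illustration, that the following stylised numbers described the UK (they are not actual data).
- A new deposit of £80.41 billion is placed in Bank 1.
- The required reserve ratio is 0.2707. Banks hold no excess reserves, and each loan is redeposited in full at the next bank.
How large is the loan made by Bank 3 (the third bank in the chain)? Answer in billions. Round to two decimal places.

Each bank lends a fraction (1 − rr) = 0.7293 of the deposit it receives, so Bank 3 receives 80.41·0.7293^2 and lends 80.41·0.7293^3 ≈ 31.1910 billion.

£31.19 billion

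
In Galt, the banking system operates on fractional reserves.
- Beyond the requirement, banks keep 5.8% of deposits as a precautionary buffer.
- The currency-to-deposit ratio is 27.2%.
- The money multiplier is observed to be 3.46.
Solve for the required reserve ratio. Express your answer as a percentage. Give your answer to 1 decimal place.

3.8%

Using m = 3.46. Since m = (1 + c)/(c + rr + e), the denominator satisfies c + rr + e = (1 + c)/m = (1 + 0.272) / 3.46 ≈ 0.367630.
With c = 0.272 and e = 0.058, the required reserve ratio is 0.367630 − 0.272 − 0.058 = 0.03763.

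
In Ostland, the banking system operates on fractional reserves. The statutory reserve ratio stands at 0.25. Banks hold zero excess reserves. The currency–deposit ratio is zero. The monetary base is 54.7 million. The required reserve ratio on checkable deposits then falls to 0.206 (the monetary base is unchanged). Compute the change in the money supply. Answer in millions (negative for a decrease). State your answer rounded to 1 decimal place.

Initially m₁ = 1 / (0.25) = 4, so M₁ = 4 × 54.7 = 218.8 million.
After the change m₂ = 1 / (0.206) ≈ 4.8544, so M₂ = 4.8544 × 54.7 ≈ 265.5357 million.
ΔM = M₂ − M₁ = 265.5357 − 218.8 = 46.7357 million.

46.7 million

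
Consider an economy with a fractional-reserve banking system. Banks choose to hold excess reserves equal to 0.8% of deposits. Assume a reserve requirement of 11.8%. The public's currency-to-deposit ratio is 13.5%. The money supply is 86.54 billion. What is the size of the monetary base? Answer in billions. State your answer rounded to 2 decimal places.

The money multiplier is m = (1 + c) / (rr + e + c) = (1 + 0.135) / (0.118 + 0.008 + 0.135) ≈ 4.34866.
MB = M / m = 86.54 / 4.34866 ≈ 19.9004 billion.

19.90 billion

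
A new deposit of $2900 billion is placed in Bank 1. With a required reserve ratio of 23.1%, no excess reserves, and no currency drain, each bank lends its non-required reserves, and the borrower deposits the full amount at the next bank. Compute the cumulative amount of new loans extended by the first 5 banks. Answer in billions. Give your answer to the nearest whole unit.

$7058 billion

Bank i lends (1 − rr)^i of the original deposit: Bank 1 lends 2900·0.7690 = 2230.1000, Bank 2 lends 2900·0.7690² = 1714.9469, and so on.
Summing a geometric series: total = 2900·[0.7690·(1 − 0.7690^5) / (1 − 0.7690)] ≈ 7057.8772 billion.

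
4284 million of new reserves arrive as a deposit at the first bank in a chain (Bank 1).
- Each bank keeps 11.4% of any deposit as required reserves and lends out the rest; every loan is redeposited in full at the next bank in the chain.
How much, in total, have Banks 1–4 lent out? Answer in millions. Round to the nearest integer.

12778 million

Bank i lends (1 − rr)^i of the original deposit: Bank 1 lends 4284·0.8860 = 3795.6240, Bank 2 lends 4284·0.8860² ≈ 3362.9229, and so on.
Summing a geometric series: total = 4284·[0.8860·(1 − 0.8860^4) / (1 − 0.8860)] ≈ 12777.9775 million.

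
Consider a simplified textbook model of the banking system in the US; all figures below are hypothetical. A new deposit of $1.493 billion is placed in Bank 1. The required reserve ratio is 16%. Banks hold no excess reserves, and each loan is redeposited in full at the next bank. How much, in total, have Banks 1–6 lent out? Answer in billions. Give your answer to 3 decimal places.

Bank i lends (1 − rr)^i of the original deposit: Bank 1 lends 1.493·0.8400 ≈ 1.2541, Bank 2 lends 1.493·0.8400² ≈ 1.0535, and so on.
Summing a geometric series: total = 1.493·[0.8400·(1 − 0.8400^6) / (1 − 0.8400)] ≈ 5.0847 billion.

$5.085 billion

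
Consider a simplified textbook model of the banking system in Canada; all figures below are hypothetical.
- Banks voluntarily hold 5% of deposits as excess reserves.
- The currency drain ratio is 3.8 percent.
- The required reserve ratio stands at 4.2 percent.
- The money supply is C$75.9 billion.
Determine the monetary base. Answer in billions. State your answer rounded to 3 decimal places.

The money multiplier is m = (1 + c) / (rr + e + c) = (1 + 0.038) / (0.042 + 0.05 + 0.038) ≈ 7.984615.
MB = M / m = 75.9 / 7.984615 ≈ 9.5058 billion.

C$9.506 billion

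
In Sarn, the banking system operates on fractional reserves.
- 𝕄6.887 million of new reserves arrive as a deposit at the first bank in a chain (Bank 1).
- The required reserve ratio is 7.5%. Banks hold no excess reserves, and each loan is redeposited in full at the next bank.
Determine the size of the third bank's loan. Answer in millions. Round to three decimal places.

𝕄5.451 million

Each bank lends a fraction (1 − rr) = 0.9250 of the deposit it receives, so Bank 3 receives 6.887·0.9250^2 and lends 6.887·0.9250^3 ≈ 5.4507 million.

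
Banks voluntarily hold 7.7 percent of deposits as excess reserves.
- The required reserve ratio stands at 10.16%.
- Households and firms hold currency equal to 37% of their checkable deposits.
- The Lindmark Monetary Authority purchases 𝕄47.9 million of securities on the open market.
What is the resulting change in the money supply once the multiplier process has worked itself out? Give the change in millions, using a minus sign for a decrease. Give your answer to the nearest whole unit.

The money multiplier is m = (1 + c) / (rr + e + c) = (1 + 0.37) / (0.1016 + 0.077 + 0.37) ≈ 2.4973.
The purchase adds 47.9 million of base, so ΔM = m × ΔMB = 2.4973 × (+47.9) ≈ 119.6207 million.

𝕄120 million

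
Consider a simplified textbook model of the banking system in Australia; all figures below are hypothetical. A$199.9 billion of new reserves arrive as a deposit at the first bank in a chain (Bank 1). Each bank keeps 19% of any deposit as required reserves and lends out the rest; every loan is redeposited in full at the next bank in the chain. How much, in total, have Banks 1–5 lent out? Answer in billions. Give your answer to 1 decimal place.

A$555.1 billion

Bank i lends (1 − rr)^i of the original deposit: Bank 1 lends 199.9·0.8100 = 161.9190, Bank 2 lends 199.9·0.8100² ≈ 131.1544, and so on.
Summing a geometric series: total = 199.9·[0.8100·(1 − 0.8100^5) / (1 − 0.8100)] ≈ 555.0597 billion.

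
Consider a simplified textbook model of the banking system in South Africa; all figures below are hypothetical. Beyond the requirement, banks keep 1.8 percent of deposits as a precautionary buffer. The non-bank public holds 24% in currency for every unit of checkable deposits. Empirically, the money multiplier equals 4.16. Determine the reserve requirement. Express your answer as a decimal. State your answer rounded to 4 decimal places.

Using m = 4.16. Since m = (1 + c)/(c + rr + e), the denominator satisfies c + rr + e = (1 + c)/m = (1 + 0.24) / 4.16 ≈ 0.298077.
With c = 0.24 and e = 0.018, the reserve requirement is 0.298077 − 0.24 − 0.018 = 0.040077.

0.0401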